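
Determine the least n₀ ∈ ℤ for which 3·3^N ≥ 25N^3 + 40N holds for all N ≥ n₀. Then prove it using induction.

n₀ = 8

At N = 7: 6561 < 8855, so the inequality fails and n₀ ≥ 8. We prove 3·3^N ≥ 25N^3 + 40N for all N ≥ 8.
Base step (N = 8): 3·3^N = 19683 and 25N^3 + 40N = 13120, so 19683 ≥ 13120.
Inductive step: suppose the statement holds for some r ≥ 8, so 3·3^r ≥ 25r^3 + 40r.
Then 3·3^(r + 1) = 3·(3·3^r) ≥ 3·(25r^3 + 40r).
Also, for r ≥ 8 we have 3·(25r^3 + 40r) ≥ 25(r+1)^3 + 40(r+1), since 3·(25r^3 + 40r) − (25(r+1)^3 + 40(r+1)) = 50r^3 - 75r^2 + 5r - 65, which is nonnegative for all r ≥ 8.
Combining, 3·3^(r + 1) ≥ 25(r+1)^3 + 40(r+1).
This completes the induction.
Hence the smallest such n₀ is 8.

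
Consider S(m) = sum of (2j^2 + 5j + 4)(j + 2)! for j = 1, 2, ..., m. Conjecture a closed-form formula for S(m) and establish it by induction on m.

We claim S(m) = (2m + 1)(m + 3)! - 6 for all m ≥ 1.
For the base case m = 1: S(1) = 66, and the closed form gives 66. They agree.
For the inductive step, assume it holds for an arbitrary j ≥ 1, so S(j) = (2j + 1)(j + 3)! - 6.
Then S(j+1) = S(j) + ((2j^2 + 9j + 11)(j + 3)!) = ((2j + 1)(j + 3)! - 6) + ((2j^2 + 9j + 11)(j + 3)!).
Simplifying, S(j+1) = (2(j+1) + 1)((j+1) + 3)! - 6,
which is the closed form with m = j+1.
By the principle of mathematical induction, the result holds for all m ≥ 1.

S(m) = (2m + 1)(m + 3)! - 6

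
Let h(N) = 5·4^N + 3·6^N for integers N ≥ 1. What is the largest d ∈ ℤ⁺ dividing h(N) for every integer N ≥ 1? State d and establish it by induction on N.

Computing the first values: h(1) = 38 and h(2) = 188; gcd(38, 188) = 2, so d ≤ 2.
We prove 2 | 5·4^N + 3·6^N for all N ≥ 1 by induction on N.
Base step (N = 1): h(1) = 38 = 2·(19), so 2 | h(1).
Inductive step: suppose the statement holds for some i ≥ 1, i.e. 2 | h(i). Then
h(i+1) − 6·h(i) = (5·4^(i+1) + 3·6^(i+1)) − 6·(5·4^i + 3·6^i) = (5)·4^i·(4 − 6) = (-10)·4^i. Since 2 | h(i) by the inductive hypothesis, 2 | 6·h(i); and 2 | -10 since -10 = 2·-5. Therefore 2 | h(i+1).
Hence, by induction on N, the claim holds for every N ≥ 1.
Therefore the largest such d is 2.

d = 2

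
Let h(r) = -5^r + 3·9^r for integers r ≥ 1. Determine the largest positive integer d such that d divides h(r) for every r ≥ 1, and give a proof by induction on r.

Computing the first values: h(1) = 22 and h(2) = 218; gcd(22, 218) = 2, so d ≤ 2.
We prove 2 | -5^r + 3·9^r for all r ≥ 1 by induction on r.
Base step (r = 1): h(1) = 22 = 2·(11), so 2 | h(1).
Inductive step: assume the claim holds for r = i, i.e. 2 | h(i). Then
h(i+1) − 9·h(i) = (-5^(i+1) + 3·9^(i+1)) − 9·(-5^i + 3·9^i) = (-1)·5^i·(5 − 9) = (4)·5^i. Since 2 | h(i) by the inductive hypothesis, 2 | 9·h(i); and 2 | 4 since 4 = 2·2. Therefore 2 | h(i+1).
By induction, the statement is established for all r ≥ 1.
Therefore the largest such d is 2.

d = 2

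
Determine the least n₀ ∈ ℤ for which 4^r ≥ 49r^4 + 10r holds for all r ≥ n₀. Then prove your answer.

n₀ = 10

At r = 9: 262144 < 321579, so the inequality fails and n₀ ≥ 10. We prove 4^r ≥ 49r^4 + 10r for all r ≥ 10.
When r = 10: 4^r = 1048576 and 49r^4 + 10r = 490100, so 1048576 ≥ 490100.
For the inductive step, assume it holds for an arbitrary k ≥ 10, so 4^k ≥ 49k^4 + 10k.
Then 4^(k + 1) = 4·(4^k) ≥ 4·(49k^4 + 10k).
Also, for k ≥ 10 we have 4·(49k^4 + 10k) ≥ 49(k+1)^4 + 10(k+1), since 4·(49k^4 + 10k) − (49(k+1)^4 + 10(k+1)) = 147k^4 - 196k^3 - 294k^2 - 166k - 59, which is nonnegative for all k ≥ 10.
Combining, 4^(k + 1) ≥ 49(k+1)^4 + 10(k+1).
Hence, by induction on r, the claim holds for every r ≥ 10.
Hence the smallest such n₀ is 10.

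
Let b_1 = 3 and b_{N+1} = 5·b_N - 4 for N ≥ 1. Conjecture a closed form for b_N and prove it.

b_N = 2·5^(N - 1) + 1

Computing the first terms: b_1 = 3, b_2 = 11, b_3 = 51. This suggests b_N = 2·5^(N - 1) + 1.
When N = 1: the formula gives 3 = 3 = b_1.
For the inductive step, assume it holds for an arbitrary i ≥ 1, so b_i = 2·5^(i - 1) + 1.
Then b_{i+1} = 5·b_i - 4 = 5·(2·5^(i - 1) + 1) - 4 = 2·5^i + 1 = 2·5^((i+1) - 1) + 1,
which is the claimed formula at N = i+1.
This completes the induction.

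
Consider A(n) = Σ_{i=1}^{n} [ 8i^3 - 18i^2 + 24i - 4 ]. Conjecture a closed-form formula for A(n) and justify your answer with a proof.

We claim A(n) = n(2n^3 - 2n^2 + 5n + 5) for all n ≥ 1.
For the base case n = 1: A(1) = 10, and the closed form gives 10. They agree.
Inductive step: assume the claim holds for n = i, so A(i) = i(2i^3 - 2i^2 + 5i + 5).
Then A(i+1) = A(i) + (8i^3 + 6i^2 + 12i + 10) = (i(2i^3 - 2i^2 + 5i + 5)) + (8i^3 + 6i^2 + 12i + 10).
Simplifying, A(i+1) = (i + 1)(2i^3 + 4i^2 + 7i + 10) = (i+1)(2(i+1)^3 - 2(i+1)^2 + 5(i+1) + 5),
which is the closed form with n = i+1.
This completes the induction.

A(n) = n(2n^3 - 2n^2 + 5n + 5)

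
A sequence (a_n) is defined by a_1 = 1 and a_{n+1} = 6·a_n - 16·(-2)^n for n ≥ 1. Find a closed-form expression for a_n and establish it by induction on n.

Computing the first terms: a_1 = 1, a_2 = 38, a_3 = 164. This suggests a_n = -(-2)^(n + 1) + 5·6^(n - 1).
For the base case n = 1: the formula gives 1 = 1 = a_1.
Inductive step: suppose the statement holds for some k ≥ 1, so a_k = -(-2)^(k + 1) + 5·6^(k - 1).
Then a_{k+1} = 6·a_k - 16·(-2)^k = 6·(-(-2)^(k + 1) + 5·6^(k - 1)) - 16·(-2)^k = -(-2)^(k + 2) + 5·6^k = -(-2)^((k+1) + 1) + 5·6^((k+1) - 1),
which is the claimed formula at n = k+1.
By the principle of mathematical induction, the result holds for all n ≥ 1.

a_n = -(-2)^(n + 1) + 5·6^(n - 1)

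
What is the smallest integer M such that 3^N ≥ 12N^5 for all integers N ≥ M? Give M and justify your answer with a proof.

At N = 14: 4782969 < 6453888, so the inequality fails and M ≥ 15. We prove 3^N ≥ 12N^5 for all N ≥ 15.
For the base case N = 15: 3^N = 14348907 and 12N^5 = 9112500, so 14348907 ≥ 9112500.
Inductive step: assume the claim holds for N = m, so 3^m ≥ 12m^5.
Then 3^(m + 1) = 3·(3^m) ≥ 3·(12m^5).
Also, for m ≥ 15 we have 3·(12m^5) ≥ 12(m+1)^5, since 3 ≥ (1 + 1/m)^5 for all m ≥ 15.
Combining, 3^(m + 1) ≥ 12(m+1)^5.
By the principle of mathematical induction, the result holds for all N ≥ 15.
Hence the smallest such M is 15.

M = 15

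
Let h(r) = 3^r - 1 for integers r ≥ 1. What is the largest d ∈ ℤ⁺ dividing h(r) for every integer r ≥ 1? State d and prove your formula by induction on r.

Computing the first values: h(1) = 2 and h(2) = 8; gcd(2, 8) = 2, so d ≤ 2.
We prove 2 | 3^r - 1 for all r ≥ 1 by induction on r.
When r = 1: h(1) = 2 = 2·(1), so 2 | h(1).
For the inductive step, assume it holds for an arbitrary p ≥ 1, i.e. 2 | h(p). Then
3^{p+1} − 1^{p+1} = 3·3^p − 1·1^p = 3·(3^p − 1^p) + (2)·1^p. The first term is divisible by 2 by the inductive hypothesis, and the second term (2)·1^p is divisible by 2 since 2 | 2. Hence 2 | h(p+1).
Hence, by induction on r, the claim holds for every r ≥ 1.
Therefore the largest such d is 2.

d = 2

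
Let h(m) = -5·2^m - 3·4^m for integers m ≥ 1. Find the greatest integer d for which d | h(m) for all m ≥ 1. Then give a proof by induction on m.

Computing the first values: h(1) = -22 and h(2) = -68; gcd(-22, -68) = 2, so d ≤ 2.
We prove 2 | -5·2^m - 3·4^m for all m ≥ 1 by induction on m.
Base case (m = 1): h(1) = -22 = 2·(-11), so 2 | h(1).
For the inductive step, assume it holds for an arbitrary r ≥ 1, i.e. 2 | h(r). Then
h(r+1) − 4·h(r) = (-5·2^(r+1) - 3·4^(r+1)) − 4·(-5·2^r - 3·4^r) = (-5)·2^r·(2 − 4) = (10)·2^r. Since 2 | h(r) by the inductive hypothesis, 2 | 4·h(r); and 2 | 10 since 10 = 2·5. Therefore 2 | h(r+1).
By the principle of mathematical induction, the result holds for all m ≥ 1.
Therefore the largest such d is 2.

d = 2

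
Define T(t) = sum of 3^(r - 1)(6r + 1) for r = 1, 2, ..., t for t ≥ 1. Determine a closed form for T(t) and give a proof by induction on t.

T(t) = 3^t(3t - 1) + 1

We claim T(t) = 3^t(3t - 1) + 1 for all t ≥ 1.
Base step (t = 1): T(1) = 7, and the closed form gives 7. They agree.
For the inductive step, assume it holds for an arbitrary r ≥ 1, so T(r) = 3^r(3r - 1) + 1.
Then T(r+1) = T(r) + (3^r(6r + 7)) = (3^r(3r - 1) + 1) + (3^r(6r + 7)).
Simplifying, T(r+1) = 9·3^r·r + 6·3^r + 1 = 3^(r+1)(3(r+1) - 1) + 1,
which is the closed form with t = r+1.
By induction, the statement is established for all t ≥ 1.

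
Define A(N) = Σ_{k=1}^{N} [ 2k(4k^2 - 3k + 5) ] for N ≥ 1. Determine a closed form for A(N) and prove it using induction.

A(N) = 2N(N + 1)(N^2 + 2)

We claim A(N) = 2N(N + 1)(N^2 + 2) for all N ≥ 1.
When N = 1: A(1) = 12, and the closed form gives 12. They agree.
Suppose the result is true for N = k, so A(k) = 2k(k^3 + k^2 + 2k + 2).
Then A(k+1) = A(k) + (8k^3 + 18k^2 + 22k + 12) = (2k(k^3 + k^2 + 2k + 2)) + (8k^3 + 18k^2 + 22k + 12).
Simplifying, A(k+1) = 2(k + 1)(k + 2)(k^2 + 2k + 3) = 2(k+1)((k+1) + 1)((k+1)^2 + 2),
which is the closed form with N = k+1.
This completes the induction.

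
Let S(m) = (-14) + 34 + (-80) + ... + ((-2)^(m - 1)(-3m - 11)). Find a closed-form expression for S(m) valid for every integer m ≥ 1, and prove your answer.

S(m) = (-2)^m(m + 4) - 4

We claim S(m) = (-2)^m(m + 4) - 4 for all m ≥ 1.
Base step (m = 1): S(1) = -14, and the closed form gives -14. They agree.
Inductive step: assume the claim holds for m = i, so S(i) = (-2)^i(i + 4) - 4.
Then S(i+1) = S(i) + ((-2)^i(-3i - 14)) = ((-2)^i(i + 4) - 4) + ((-2)^i(-3i - 14)).
Simplifying, S(i+1) = -2(-2)^i·i - 10(-2)^i - 4 = (-2)^(i+1)((i+1) + 4) - 4,
which is the closed form with m = i+1.
Hence, by induction on m, the claim holds for every m ≥ 1.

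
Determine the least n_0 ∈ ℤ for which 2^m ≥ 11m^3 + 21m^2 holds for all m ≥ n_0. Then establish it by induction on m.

n_0 = 16

At m = 15: 32768 < 41850, so the inequality fails and n_0 ≥ 16. We prove 2^m ≥ 11m^3 + 21m^2 for all m ≥ 16.
When m = 16: 2^m = 65536 and 11m^3 + 21m^2 = 50432, so 65536 ≥ 50432.
Inductive step: assume the claim holds for m = j, so 2^j ≥ 11j^3 + 21j^2.
Then 2^(j + 1) = 2·(2^j) ≥ 2·(11j^3 + 21j^2).
Also, for j ≥ 16 we have 2·(11j^3 + 21j^2) ≥ 11(j+1)^3 + 21(j+1)^2, since 2·(11j^3 + 21j^2) − (11(j+1)^3 + 21(j+1)^2) = 11j^3 - 12j^2 - 75j - 32, which is nonnegative for all j ≥ 16.
Combining, 2^(j + 1) ≥ 11(j+1)^3 + 21(j+1)^2.
Hence, by induction on m, the claim holds for every m ≥ 16.
Hence the smallest such n_0 is 16.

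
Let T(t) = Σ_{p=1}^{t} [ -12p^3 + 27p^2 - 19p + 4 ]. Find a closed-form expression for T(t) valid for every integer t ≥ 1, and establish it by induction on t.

T(t) = -t(t - 1)(3t^2 - 1)

We claim T(t) = -t(t - 1)(3t^2 - 1) for all t ≥ 1.
Base step (t = 1): T(1) = 0, and the closed form gives 0. They agree.
Suppose the result is true for t = p, so T(p) = p(-3p^3 + 3p^2 + p - 1).
Then T(p+1) = T(p) + (p(-12p^2 - 9p - 1)) = (p(-3p^3 + 3p^2 + p - 1)) + (p(-12p^2 - 9p - 1)).
Simplifying, T(p+1) = -p(p + 1)(3p^2 + 6p + 2) = -(p+1)((p+1) - 1)(3(p+1)^2 - 1),
which is the closed form with t = p+1.
Hence, by induction on t, the claim holds for every t ≥ 1.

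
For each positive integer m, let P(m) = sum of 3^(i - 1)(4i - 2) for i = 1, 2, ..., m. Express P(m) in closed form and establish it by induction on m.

P(m) = 2·3^m(m - 1) + 2

We claim P(m) = 2·3^m(m - 1) + 2 for all m ≥ 1.
For the base case m = 1: P(1) = 2, and the closed form gives 2. They agree.
Inductive step: assume the claim holds for m = i, so P(i) = 2·3^i(i - 1) + 2.
Then P(i+1) = P(i) + (3^i(4i + 2)) = (2·3^i(i - 1) + 2) + (3^i(4i + 2)).
Simplifying, P(i+1) = 6·3^i·i + 2 = 2·3^(i+1)((i+1) - 1) + 2,
which is the closed form with m = i+1.
Hence, by induction on m, the claim holds for every m ≥ 1.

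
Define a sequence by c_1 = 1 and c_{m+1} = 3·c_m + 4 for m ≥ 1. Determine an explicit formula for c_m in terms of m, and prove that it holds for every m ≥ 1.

c_m = 3^m - 2

Computing the first terms: c_1 = 1, c_2 = 7, c_3 = 25. This suggests c_m = 3^m - 2.
When m = 1: the formula gives 1 = 1 = c_1.
Suppose the result is true for m = r, so c_r = 3^r - 2.
Then c_{r+1} = 3·c_r + 4 = 3·(3^r - 2) + 4 = 3^(r + 1) - 2,
which is the claimed formula at m = r+1.
By induction, the statement is established for all m ≥ 1.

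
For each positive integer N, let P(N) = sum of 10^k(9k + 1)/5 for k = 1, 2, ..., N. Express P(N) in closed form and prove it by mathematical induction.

P(N) = 2·10^N·N

We claim P(N) = 2·10^N·N for all N ≥ 1.
When N = 1: P(1) = 20, and the closed form gives 20. They agree.
For the inductive step, assume it holds for an arbitrary k ≥ 1, so P(k) = 2·10^k·k.
Then P(k+1) = P(k) + (10^k(18k + 20)) = (2·10^k·k) + (10^k(18k + 20)).
Simplifying, P(k+1) = 20·10^k(k + 1) = 2·10^(k+1)·(k+1),
which is the closed form with N = k+1.
Hence, by induction on N, the claim holds for every N ≥ 1.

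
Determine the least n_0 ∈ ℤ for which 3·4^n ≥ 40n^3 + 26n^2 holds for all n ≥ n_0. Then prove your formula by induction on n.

n_0 = 6

At n = 5: 3072 < 5650, so the inequality fails and n_0 ≥ 6. We prove 3·4^n ≥ 40n^3 + 26n^2 for all n ≥ 6.
Base case (n = 6): 3·4^n = 12288 and 40n^3 + 26n^2 = 9576, so 12288 ≥ 9576.
For the inductive step, assume it holds for an arbitrary p ≥ 6, so 3·4^p ≥ 40p^3 + 26p^2.
Then 3·4^(p + 1) = 4·(3·4^p) ≥ 4·(40p^3 + 26p^2).
Also, for p ≥ 6 we have 4·(40p^3 + 26p^2) ≥ 40(p+1)^3 + 26(p+1)^2, since 4·(40p^3 + 26p^2) − (40(p+1)^3 + 26(p+1)^2) = 120p^3 - 42p^2 - 172p - 66, which is nonnegative for all p ≥ 6.
Combining, 3·4^(p + 1) ≥ 40(p+1)^3 + 26(p+1)^2.
By induction, the statement is established for all n ≥ 6.
Hence the smallest such n_0 is 6.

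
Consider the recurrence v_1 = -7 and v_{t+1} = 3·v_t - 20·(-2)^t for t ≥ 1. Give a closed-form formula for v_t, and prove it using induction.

Computing the first terms: v_1 = -7, v_2 = 19, v_3 = -23. This suggests v_t = (-2)^(t + 2) + 3^(t - 1).
Base case (t = 1): the formula gives -7 = -7 = v_1.
Suppose the result is true for t = r, so v_r = (-2)^(r + 2) + 3^(r - 1).
Then v_{r+1} = 3·v_r - 20·(-2)^r = 3·((-2)^(r + 2) + 3^(r - 1)) - 20·(-2)^r = (-2)^(r + 3) + 3^r = (-2)^((r+1) + 2) + 3^((r+1) - 1),
which is the claimed formula at t = r+1.
By the principle of mathematical induction, the result holds for all t ≥ 1.

v_t = (-2)^(t + 2) + 3^(t - 1)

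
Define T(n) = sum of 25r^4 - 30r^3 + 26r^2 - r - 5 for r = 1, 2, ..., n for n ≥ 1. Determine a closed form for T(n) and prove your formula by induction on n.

T(n) = n(5n^4 + 5n^3 + 2n^2 + 5n - 2)

We claim T(n) = n(5n^4 + 5n^3 + 2n^2 + 5n - 2) for all n ≥ 1.
Base step (n = 1): T(1) = 15, and the closed form gives 15. They agree.
Inductive step: assume the claim holds for n = r, so T(r) = r(5r^4 + 5r^3 + 2r^2 + 5r - 2).
Then T(r+1) = T(r) + (25r^4 + 70r^3 + 86r^2 + 61r + 15) = (r(5r^4 + 5r^3 + 2r^2 + 5r - 2)) + (25r^4 + 70r^3 + 86r^2 + 61r + 15).
Simplifying, T(r+1) = (r + 1)(5r^4 + 25r^3 + 47r^2 + 44r + 15) = (r+1)(5(r+1)^4 + 5(r+1)^3 + 2(r+1)^2 + 5(r+1) - 2),
which is the closed form with n = r+1.
By induction, the statement is established for all n ≥ 1.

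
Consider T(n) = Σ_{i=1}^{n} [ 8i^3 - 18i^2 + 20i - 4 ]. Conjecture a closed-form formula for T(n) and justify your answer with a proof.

We claim T(n) = n(2n^3 - 2n^2 + 3n + 3) for all n ≥ 1.
Base case (n = 1): T(1) = 6, and the closed form gives 6. They agree.
For the inductive step, assume it holds for an arbitrary i ≥ 1, so T(i) = i(2i^3 - 2i^2 + 3i + 3).
Then T(i+1) = T(i) + (8i^3 + 6i^2 + 8i + 6) = (i(2i^3 - 2i^2 + 3i + 3)) + (8i^3 + 6i^2 + 8i + 6).
Simplifying, T(i+1) = (i + 1)(2i^3 + 4i^2 + 5i + 6) = (i+1)(2(i+1)^3 - 2(i+1)^2 + 3(i+1) + 3),
which is the closed form with n = i+1.
By induction, the statement is established for all n ≥ 1.

T(n) = n(2n^3 - 2n^2 + 3n + 3)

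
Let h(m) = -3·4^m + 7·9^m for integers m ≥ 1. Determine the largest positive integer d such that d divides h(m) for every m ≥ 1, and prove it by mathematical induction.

d = 3

Computing the first values: h(1) = 51 and h(2) = 519; gcd(51, 519) = 3, so d ≤ 3.
We prove 3 | -3·4^m + 7·9^m for all m ≥ 1 by induction on m.
Base step (m = 1): h(1) = 51 = 3·(17), so 3 | h(1).
Inductive step: assume the claim holds for m = k, i.e. 3 | h(k). Then
h(k+1) − 9·h(k) = (-3·4^(k+1) + 7·9^(k+1)) − 9·(-3·4^k + 7·9^k) = (-3)·4^k·(4 − 9) = (15)·4^k. Since 3 | h(k) by the inductive hypothesis, 3 | 9·h(k); and 3 | 15 since 15 = 3·5. Therefore 3 | h(k+1).
By the principle of mathematical induction, the result holds for all m ≥ 1.
Therefore the largest such d is 3.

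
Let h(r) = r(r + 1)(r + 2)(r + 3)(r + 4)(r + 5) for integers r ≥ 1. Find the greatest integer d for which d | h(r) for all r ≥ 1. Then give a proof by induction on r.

Computing the first values: h(1) = 720 and h(2) = 5040; gcd(720, 5040) = 720, so d ≤ 720.
We prove 720 | r(r + 1)(r + 2)(r + 3)(r + 4)(r + 5) for all r ≥ 1 by induction on r.
For the base case r = 1: h(1) = 720 = 720·(1), so 720 | h(1).
Suppose the result is true for r = i, i.e. 720 | h(i). Then
h(i+1) − h(i) = (i+1)·(i+2)·(i+3)·(i+4)·(i+5)·(i+6) − i·(i+1)·(i+2)·(i+3)·(i+4)·(i+5) = (i+1)·(i+2)·(i+3)·(i+4)·(i+5)·[(i+6) − i] = 6·(i+1)·(i+2)·(i+3)·(i+4)·(i+5). The product of 5 consecutive integers is divisible by (5)! = 120, so h(i+1) − h(i) is divisible by 6·120 = 720. By the inductive hypothesis 720 | h(i), hence 720 | h(i+1).
By induction, the statement is established for all r ≥ 1.
Therefore the largest such d is 720.

d = 720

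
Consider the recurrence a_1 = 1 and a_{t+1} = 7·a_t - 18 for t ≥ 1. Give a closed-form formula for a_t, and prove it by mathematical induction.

a_t = -2·7^(t - 1) + 3

Computing the first terms: a_1 = 1, a_2 = -11, a_3 = -95. This suggests a_t = -2·7^(t - 1) + 3.
For the base case t = 1: the formula gives 1 = 1 = a_1.
Suppose the result is true for t = p, so a_p = -2·7^(p - 1) + 3.
Then a_{p+1} = 7·a_p - 18 = 7·(-2·7^(p - 1) + 3) - 18 = -2·7^p + 3 = -2·7^((p+1) - 1) + 3,
which is the claimed formula at t = p+1.
By the principle of mathematical induction, the result holds for all t ≥ 1.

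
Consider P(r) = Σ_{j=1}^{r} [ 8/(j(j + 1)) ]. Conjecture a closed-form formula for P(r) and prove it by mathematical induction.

P(r) = 8r/(r + 1)

We claim P(r) = 8r/(r + 1) for all r ≥ 1.
Base step (r = 1): P(1) = 4, and the closed form gives 4. They agree.
Inductive step: assume the claim holds for r = j, so P(j) = 8j/(j + 1).
Then P(j+1) = P(j) + (8/((j + 1)(j + 2))) = (8j/(j + 1)) + (8/((j + 1)(j + 2))).
Simplifying, P(j+1) = 8(j + 1)/(j + 2) = 8(j+1)/((j+1) + 1),
which is the closed form with r = j+1.
By the principle of mathematical induction, the result holds for all r ≥ 1.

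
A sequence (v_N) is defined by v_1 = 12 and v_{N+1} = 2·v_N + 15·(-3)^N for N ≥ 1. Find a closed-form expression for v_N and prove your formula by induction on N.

v_N = (-3)^(N + 1) + 3·2^(N - 1)

Computing the first terms: v_1 = 12, v_2 = -21, v_3 = 93. This suggests v_N = (-3)^(N + 1) + 3·2^(N - 1).
Base case (N = 1): the formula gives 12 = 12 = v_1.
Suppose the result is true for N = r, so v_r = (-3)^(r + 1) + 3·2^(r - 1).
Then v_{r+1} = 2·v_r + 15·(-3)^r = 2·((-3)^(r + 1) + 3·2^(r - 1)) + 15·(-3)^r = (-3)^(r + 2) + 3·2^r = (-3)^((r+1) + 1) + 3·2^((r+1) - 1),
which is the claimed formula at N = r+1.
By induction, the statement is established for all N ≥ 1.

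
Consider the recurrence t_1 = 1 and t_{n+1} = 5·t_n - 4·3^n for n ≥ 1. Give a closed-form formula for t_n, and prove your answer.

Computing the first terms: t_1 = 1, t_2 = -7, t_3 = -71. This suggests t_n = 2·3^n - 5^n.
For the base case n = 1: the formula gives 1 = 1 = t_1.
Inductive step: suppose the statement holds for some j ≥ 1, so t_j = 2·3^j - 5^j.
Then t_{j+1} = 5·t_j - 4·3^j = 5·(2·3^j - 5^j) - 4·3^j = 2·3^(j + 1) - 5^(j + 1),
which is the claimed formula at n = j+1.
Hence, by induction on n, the claim holds for every n ≥ 1.

t_n = 2·3^n - 5^n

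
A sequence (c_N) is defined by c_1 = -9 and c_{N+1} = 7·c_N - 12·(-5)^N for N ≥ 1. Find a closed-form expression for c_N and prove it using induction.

c_N = (-5)^N - 4·7^(N - 1)

Computing the first terms: c_1 = -9, c_2 = -3, c_3 = -321. This suggests c_N = (-5)^N - 4·7^(N - 1).
Base case (N = 1): the formula gives -9 = -9 = c_1.
Suppose the result is true for N = r, so c_r = (-5)^r - 4·7^(r - 1).
Then c_{r+1} = 7·c_r - 12·(-5)^r = 7·((-5)^r - 4·7^(r - 1)) - 12·(-5)^r = (-5)^(r + 1) - 4·7^r = (-5)^(r+1) - 4·7^((r+1) - 1),
which is the claimed formula at N = r+1.
By the principle of mathematical induction, the result holds for all N ≥ 1.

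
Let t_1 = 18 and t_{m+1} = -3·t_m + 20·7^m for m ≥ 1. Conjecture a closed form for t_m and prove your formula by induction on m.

t_m = 4(-3)^(m - 1) + 2·7^m

Computing the first terms: t_1 = 18, t_2 = 86, t_3 = 722. This suggests t_m = 4(-3)^(m - 1) + 2·7^m.
Base case (m = 1): the formula gives 18 = 18 = t_1.
Suppose the result is true for m = r, so t_r = 4(-3)^(r - 1) + 2·7^r.
Then t_{r+1} = -3·t_r + 20·7^r = -3·(4(-3)^(r - 1) + 2·7^r) + 20·7^r = 4(-3)^r + 2·7^(r + 1) = 4(-3)^((r+1) - 1) + 2·7^(r+1),
which is the claimed formula at m = r+1.
This completes the induction.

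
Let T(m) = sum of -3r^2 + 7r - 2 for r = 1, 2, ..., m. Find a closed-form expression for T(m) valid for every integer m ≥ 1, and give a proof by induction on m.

We claim T(m) = -m(m^2 - 2m - 1) for all m ≥ 1.
Base step (m = 1): T(1) = 2, and the closed form gives 2. They agree.
For the inductive step, assume it holds for an arbitrary r ≥ 1, so T(r) = r(-r^2 + 2r + 1).
Then T(r+1) = T(r) + (-3r^2 + r + 2) = (r(-r^2 + 2r + 1)) + (-3r^2 + r + 2).
Simplifying, T(r+1) = -(r + 1)(r^2 - 2) = -(r+1)((r+1)^2 - 2(r+1) - 1),
which is the closed form with m = r+1.
This completes the induction.

T(m) = -m(m^2 - 2m - 1)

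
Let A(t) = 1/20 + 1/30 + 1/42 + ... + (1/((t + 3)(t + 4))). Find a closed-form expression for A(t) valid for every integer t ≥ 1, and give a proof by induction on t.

A(t) = t/(4(t + 4))

We claim A(t) = t/(4(t + 4)) for all t ≥ 1.
When t = 1: A(1) = 1/20, and the closed form gives 1/20. They agree.
For the inductive step, assume it holds for an arbitrary i ≥ 1, so A(i) = i/(4(i + 4)).
Then A(i+1) = A(i) + (1/((i + 4)(i + 5))) = (i/(4(i + 4))) + (1/((i + 4)(i + 5))).
Simplifying, A(i+1) = (i + 1)/(4(i + 5)) = (i+1)/(4((i+1) + 4)),
which is the closed form with t = i+1.
By induction, the statement is established for all t ≥ 1.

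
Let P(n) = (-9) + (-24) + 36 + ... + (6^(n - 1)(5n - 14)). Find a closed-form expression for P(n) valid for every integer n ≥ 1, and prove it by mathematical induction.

We claim P(n) = 6^n(n - 3) + 3 for all n ≥ 1.
For the base case n = 1: P(1) = -9, and the closed form gives -9. They agree.
Inductive step: suppose the statement holds for some r ≥ 1, so P(r) = 6^r(r - 3) + 3.
Then P(r+1) = P(r) + (6^r(5r - 9)) = (6^r(r - 3) + 3) + (6^r(5r - 9)).
Simplifying, P(r+1) = 6·6^r·r - 12·6^r + 3 = 6^(r+1)((r+1) - 3) + 3,
which is the closed form with n = r+1.
By induction, the statement is established for all n ≥ 1.

P(n) = 6^n(n - 3) + 3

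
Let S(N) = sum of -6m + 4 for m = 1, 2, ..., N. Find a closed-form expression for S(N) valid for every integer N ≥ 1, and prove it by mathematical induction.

S(N) = -N(3N - 1)

We claim S(N) = -N(3N - 1) for all N ≥ 1.
When N = 1: S(1) = -2, and the closed form gives -2. They agree.
For the inductive step, assume it holds for an arbitrary m ≥ 1, so S(m) = m(-3m + 1).
Then S(m+1) = S(m) + (-6m - 2) = (m(-3m + 1)) + (-6m - 2).
Simplifying, S(m+1) = -(m + 1)(3m + 2) = -(m+1)(3(m+1) - 1),
which is the closed form with N = m+1.
By the principle of mathematical induction, the result holds for all N ≥ 1.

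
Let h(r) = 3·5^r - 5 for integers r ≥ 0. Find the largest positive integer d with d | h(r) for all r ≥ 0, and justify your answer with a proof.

Computing the first values: h(0) = -2 and h(1) = 10; gcd(-2, 10) = 2, so d ≤ 2.
We prove 2 | 3·5^r - 5 for all r ≥ 0 by induction on r.
When r = 0: h(0) = -2 = 2·(-1), so 2 | h(0).
Suppose the result is true for r = m, i.e. 2 | h(m). Then
h(m+1) = 3·5^(m+1) - 5 = 5·(3·5^m - 5) + 20 = 5·h(m) + 20. The first term is divisible by 2 by the inductive hypothesis, and 20 is divisible by 2. Hence 2 | h(m+1).
By induction, the statement is established for all r ≥ 0.
Therefore the largest such d is 2.

d = 2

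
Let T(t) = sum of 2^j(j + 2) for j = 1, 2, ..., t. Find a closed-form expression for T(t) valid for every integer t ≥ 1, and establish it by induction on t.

We claim T(t) = 2·2^t(t + 1) - 2 for all t ≥ 1.
Base step (t = 1): T(1) = 6, and the closed form gives 6. They agree.
Suppose the result is true for t = j, so T(j) = 2·2^j(j + 1) - 2.
Then T(j+1) = T(j) + (2^(j + 1)(j + 3)) = (2·2^j(j + 1) - 2) + (2^(j + 1)(j + 3)).
Simplifying, T(j+1) = 4·2^j·j + 8·2^j - 2 = 2·2^(j+1)((j+1) + 1) - 2,
which is the closed form with t = j+1.
By the principle of mathematical induction, the result holds for all t ≥ 1.

T(t) = 2·2^t(t + 1) - 2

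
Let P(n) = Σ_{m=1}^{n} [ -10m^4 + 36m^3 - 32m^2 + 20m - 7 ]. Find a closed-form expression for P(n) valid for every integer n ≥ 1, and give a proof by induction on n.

We claim P(n) = -n(2n^4 - 4n^3 - 4n^2 - 3n + 2) for all n ≥ 1.
For the base case n = 1: P(1) = 7, and the closed form gives 7. They agree.
Suppose the result is true for n = m, so P(m) = m(-2m^4 + 4m^3 + 4m^2 + 3m - 2).
Then P(m+1) = P(m) + (-10m^4 - 4m^3 + 16m^2 + 24m + 7) = (m(-2m^4 + 4m^3 + 4m^2 + 3m - 2)) + (-10m^4 - 4m^3 + 16m^2 + 24m + 7).
Simplifying, P(m+1) = -(m + 1)(2m^4 + 4m^3 - 4m^2 - 15m - 7) = -(m+1)(2(m+1)^4 - 4(m+1)^3 - 4(m+1)^2 - 3(m+1) + 2),
which is the closed form with n = m+1.
By the principle of mathematical induction, the result holds for all n ≥ 1.

P(n) = -n(2n^4 - 4n^3 - 4n^2 - 3n + 2)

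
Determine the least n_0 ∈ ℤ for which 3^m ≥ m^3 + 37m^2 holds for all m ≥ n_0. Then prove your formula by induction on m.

At m = 6: 729 < 1548, so the inequality fails and n_0 ≥ 7. We prove 3^m ≥ m^3 + 37m^2 for all m ≥ 7.
Base step (m = 7): 3^m = 2187 and m^3 + 37m^2 = 2156, so 2187 ≥ 2156.
Suppose the result is true for m = p, so 3^p ≥ p^3 + 37p^2.
Then 3^(p + 1) = 3·(3^p) ≥ 3·(p^3 + 37p^2).
Also, for p ≥ 7 we have 3·(p^3 + 37p^2) ≥ (p+1)^3 + 37(p+1)^2, since 3·(p^3 + 37p^2) − ((p+1)^3 + 37(p+1)^2) = 2p^3 + 71p^2 - 77p - 38, which is nonnegative for all p ≥ 7.
Combining, 3^(p + 1) ≥ (p+1)^3 + 37(p+1)^2.
By induction, the statement is established for all m ≥ 7.
Hence the smallest such n_0 is 7.

n_0 = 7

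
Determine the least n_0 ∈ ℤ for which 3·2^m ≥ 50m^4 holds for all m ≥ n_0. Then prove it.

At m = 21: 6291456 < 9724050, so the inequality fails and n_0 ≥ 22. We prove 3·2^m ≥ 50m^4 for all m ≥ 22.
For the base case m = 22: 3·2^m = 12582912 and 50m^4 = 11712800, so 12582912 ≥ 11712800.
Suppose the result is true for m = p, so 3·2^p ≥ 50p^4.
Then 3·2^(p + 1) = 2·(3·2^p) ≥ 2·(50p^4).
Also, for p ≥ 22 we have 2·(50p^4) ≥ 50(p+1)^4, since 2 ≥ (1 + 1/p)^4 for all p ≥ 22.
Combining, 3·2^(p + 1) ≥ 50(p+1)^4.
By the principle of mathematical induction, the result holds for all m ≥ 22.
Hence the smallest such n_0 is 22.

n_0 = 22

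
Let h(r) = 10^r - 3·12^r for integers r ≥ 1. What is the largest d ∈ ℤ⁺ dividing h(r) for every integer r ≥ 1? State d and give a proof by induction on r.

Computing the first values: h(1) = -26 and h(2) = -332; gcd(-26, -332) = 2, so d ≤ 2.
We prove 2 | 10^r - 3·12^r for all r ≥ 1 by induction on r.
Base step (r = 1): h(1) = -26 = 2·(-13), so 2 | h(1).
Inductive step: suppose the statement holds for some m ≥ 1, i.e. 2 | h(m). Then
h(m+1) − 12·h(m) = (10^(m+1) - 3·12^(m+1)) − 12·(10^m - 3·12^m) = (1)·10^m·(10 − 12) = (-2)·10^m. Since 2 | h(m) by the inductive hypothesis, 2 | 12·h(m); and 2 | -2 since -2 = 2·-1. Therefore 2 | h(m+1).
By the principle of mathematical induction, the result holds for all r ≥ 1.
Therefore the largest such d is 2.

d = 2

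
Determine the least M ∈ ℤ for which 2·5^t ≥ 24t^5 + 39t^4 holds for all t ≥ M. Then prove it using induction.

At t = 8: 781250 < 946176, so the inequality fails and M ≥ 9. We prove 2·5^t ≥ 24t^5 + 39t^4 for all t ≥ 9.
When t = 9: 2·5^t = 3906250 and 24t^5 + 39t^4 = 1673055, so 3906250 ≥ 1673055.
For the inductive step, assume it holds for an arbitrary p ≥ 9, so 2·5^p ≥ 24p^5 + 39p^4.
Then 2·5^(p + 1) = 5·(2·5^p) ≥ 5·(24p^5 + 39p^4).
Also, for p ≥ 9 we have 5·(24p^5 + 39p^4) ≥ 24(p+1)^5 + 39(p+1)^4, since 5·(24p^5 + 39p^4) − (24(p+1)^5 + 39(p+1)^4) = 96p^5 + 36p^4 - 396p^3 - 474p^2 - 276p - 63, which is nonnegative for all p ≥ 9.
Combining, 2·5^(p + 1) ≥ 24(p+1)^5 + 39(p+1)^4.
This completes the induction.
Hence the smallest such M is 9.

M = 9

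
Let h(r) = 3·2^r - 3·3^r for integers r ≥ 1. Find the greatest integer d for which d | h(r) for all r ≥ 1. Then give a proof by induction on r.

d = 3

Computing the first values: h(1) = -3 and h(2) = -15; gcd(-3, -15) = 3, so d ≤ 3.
We prove 3 | 3·2^r - 3·3^r for all r ≥ 1 by induction on r.
For the base case r = 1: h(1) = -3 = 3·(-1), so 3 | h(1).
For the inductive step, assume it holds for an arbitrary m ≥ 1, i.e. 3 | h(m). Then
h(m+1) − 3·h(m) = (3·2^(m+1) - 3·3^(m+1)) − 3·(3·2^m - 3·3^m) = (3)·2^m·(2 − 3) = (-3)·2^m. Since 3 | h(m) by the inductive hypothesis, 3 | 3·h(m); and 3 | -3 since -3 = 3·-1. Therefore 3 | h(m+1).
By the principle of mathematical induction, the result holds for all r ≥ 1.
Therefore the largest such d is 3.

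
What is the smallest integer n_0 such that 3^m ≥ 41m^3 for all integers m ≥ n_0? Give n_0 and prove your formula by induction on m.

n_0 = 10

At m = 9: 19683 < 29889, so the inequality fails and n_0 ≥ 10. We prove 3^m ≥ 41m^3 for all m ≥ 10.
For the base case m = 10: 3^m = 59049 and 41m^3 = 41000, so 59049 ≥ 41000.
For the inductive step, assume it holds for an arbitrary r ≥ 10, so 3^r ≥ 41r^3.
Then 3^(r + 1) = 3·(3^r) ≥ 3·(41r^3).
Also, for r ≥ 10 we have 3·(41r^3) ≥ 41(r+1)^3, since 3 ≥ (1 + 1/r)^3 for all r ≥ 10.
Combining, 3^(r + 1) ≥ 41(r+1)^3.
This completes the induction.
Hence the smallest such n_0 is 10.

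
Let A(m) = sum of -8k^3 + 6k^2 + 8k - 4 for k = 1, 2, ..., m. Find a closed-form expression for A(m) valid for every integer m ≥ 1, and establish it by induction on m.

We claim A(m) = -m(2m^3 + 2m^2 - 5m - 1) for all m ≥ 1.
Base step (m = 1): A(1) = 2, and the closed form gives 2. They agree.
Suppose the result is true for m = k, so A(k) = k(-2k^3 - 2k^2 + 5k + 1).
Then A(k+1) = A(k) + (-8k^3 - 18k^2 - 4k + 2) = (k(-2k^3 - 2k^2 + 5k + 1)) + (-8k^3 - 18k^2 - 4k + 2).
Simplifying, A(k+1) = -(k + 1)(2k^3 + 8k^2 + 5k - 2) = -(k+1)(2(k+1)^3 + 2(k+1)^2 - 5(k+1) - 1),
which is the closed form with m = k+1.
This completes the induction.

A(m) = -m(2m^3 + 2m^2 - 5m - 1)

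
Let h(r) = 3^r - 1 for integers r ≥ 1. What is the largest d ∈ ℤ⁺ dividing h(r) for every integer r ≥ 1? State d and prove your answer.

d = 2

Computing the first values: h(1) = 2 and h(2) = 8; gcd(2, 8) = 2, so d ≤ 2.
We prove 2 | 3^r - 1 for all r ≥ 1 by induction on r.
When r = 1: h(1) = 2 = 2·(1), so 2 | h(1).
For the inductive step, assume it holds for an arbitrary i ≥ 1, i.e. 2 | h(i). Then
3^{i+1} − 1^{i+1} = 3·3^i − 1·1^i = 3·(3^i − 1^i) + (2)·1^i. The first term is divisible by 2 by the inductive hypothesis, and the second term (2)·1^i is divisible by 2 since 2 | 2. Hence 2 | h(i+1).
By the principle of mathematical induction, the result holds for all r ≥ 1.
Therefore the largest such d is 2.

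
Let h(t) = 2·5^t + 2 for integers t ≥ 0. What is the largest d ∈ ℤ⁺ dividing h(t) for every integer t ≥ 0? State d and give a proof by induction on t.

d = 4

Computing the first values: h(0) = 4 and h(1) = 12; gcd(4, 12) = 4, so d ≤ 4.
We prove 4 | 2·5^t + 2 for all t ≥ 0 by induction on t.
When t = 0: h(0) = 4 = 4·(1), so 4 | h(0).
Inductive step: assume the claim holds for t = j, i.e. 4 | h(j). Then
h(j+1) = 2·5^(j+1) + 2 = 5·(2·5^j + 2) - 8 = 5·h(j) - 8. The first term is divisible by 4 by the inductive hypothesis, and -8 is divisible by 4. Hence 4 | h(j+1).
By induction, the statement is established for all t ≥ 0.
Therefore the largest such d is 4.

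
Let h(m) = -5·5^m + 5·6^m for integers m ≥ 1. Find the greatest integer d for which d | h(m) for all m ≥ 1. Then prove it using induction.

Computing the first values: h(1) = 5 and h(2) = 55; gcd(5, 55) = 5, so d ≤ 5.
We prove 5 | -5·5^m + 5·6^m for all m ≥ 1 by induction on m.
For the base case m = 1: h(1) = 5 = 5·(1), so 5 | h(1).
Inductive step: assume the claim holds for m = j, i.e. 5 | h(j). Then
h(j+1) − 6·h(j) = (-5·5^(j+1) + 5·6^(j+1)) − 6·(-5·5^j + 5·6^j) = (-5)·5^j·(5 − 6) = (5)·5^j. Since 5 | h(j) by the inductive hypothesis, 5 | 6·h(j); and 5 | 5 since 5 = 5·1. Therefore 5 | h(j+1).
By the principle of mathematical induction, the result holds for all m ≥ 1.
Therefore the largest such d is 5.

d = 5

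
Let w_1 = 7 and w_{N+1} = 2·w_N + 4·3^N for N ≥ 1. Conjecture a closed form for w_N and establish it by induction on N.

w_N = -5·2^(N - 1) + 4·3^N

Computing the first terms: w_1 = 7, w_2 = 26, w_3 = 88. This suggests w_N = -5·2^(N - 1) + 4·3^N.
Base case (N = 1): the formula gives 7 = 7 = w_1.
Suppose the result is true for N = m, so w_m = -5·2^(m - 1) + 4·3^m.
Then w_{m+1} = 2·w_m + 4·3^m = 2·(-5·2^(m - 1) + 4·3^m) + 4·3^m = -5·2^m + 4·3^(m + 1) = -5·2^((m+1) - 1) + 4·3^(m+1),
which is the claimed formula at N = m+1.
This completes the induction.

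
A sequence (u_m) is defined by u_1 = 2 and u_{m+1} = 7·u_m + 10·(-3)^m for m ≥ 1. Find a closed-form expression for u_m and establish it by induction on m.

u_m = -(-3)^m - 7^(m - 1)

Computing the first terms: u_1 = 2, u_2 = -16, u_3 = -22. This suggests u_m = -(-3)^m - 7^(m - 1).
Base case (m = 1): the formula gives 2 = 2 = u_1.
Inductive step: assume the claim holds for m = i, so u_i = -(-3)^i - 7^(i - 1).
Then u_{i+1} = 7·u_i + 10·(-3)^i = 7·(-(-3)^i - 7^(i - 1)) + 10·(-3)^i = -(-3)^(i + 1) - 7^i = -(-3)^(i+1) - 7^((i+1) - 1),
which is the claimed formula at m = i+1.
By induction, the statement is established for all m ≥ 1.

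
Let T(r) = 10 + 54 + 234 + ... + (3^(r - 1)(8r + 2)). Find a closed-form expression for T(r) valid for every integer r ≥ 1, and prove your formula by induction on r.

T(r) = 3^r(4r - 1) + 1

We claim T(r) = 3^r(4r - 1) + 1 for all r ≥ 1.
When r = 1: T(1) = 10, and the closed form gives 10. They agree.
Inductive step: assume the claim holds for r = m, so T(m) = 3^m(4m - 1) + 1.
Then T(m+1) = T(m) + (3^m(8m + 10)) = (3^m(4m - 1) + 1) + (3^m(8m + 10)).
Simplifying, T(m+1) = 12·3^m·m + 9·3^m + 1 = 3^(m+1)(4(m+1) - 1) + 1,
which is the closed form with r = m+1.
By induction, the statement is established for all r ≥ 1.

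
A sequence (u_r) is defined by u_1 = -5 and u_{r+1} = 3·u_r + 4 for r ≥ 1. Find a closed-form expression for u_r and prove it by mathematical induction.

Computing the first terms: u_1 = -5, u_2 = -11, u_3 = -29. This suggests u_r = -3^r - 2.
Base case (r = 1): the formula gives -5 = -5 = u_1.
Inductive step: assume the claim holds for r = i, so u_i = -3^i - 2.
Then u_{i+1} = 3·u_i + 4 = 3·(-3^i - 2) + 4 = -3^(i + 1) - 2,
which is the claimed formula at r = i+1.
By the principle of mathematical induction, the result holds for all r ≥ 1.

u_r = -3^r - 2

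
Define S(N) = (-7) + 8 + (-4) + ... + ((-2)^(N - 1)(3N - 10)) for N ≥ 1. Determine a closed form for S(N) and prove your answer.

We claim S(N) = (-2)^N(-N + 3) - 3 for all N ≥ 1.
Base case (N = 1): S(1) = -7, and the closed form gives -7. They agree.
Inductive step: suppose the statement holds for some p ≥ 1, so S(p) = (-2)^p(-p + 3) - 3.
Then S(p+1) = S(p) + ((-2)^p(3p - 7)) = ((-2)^p(-p + 3) - 3) + ((-2)^p(3p - 7)).
Simplifying, S(p+1) = 2(-2)^p·p - 4(-2)^p - 3 = (-2)^(p+1)(-(p+1) + 3) - 3,
which is the closed form with N = p+1.
By induction, the statement is established for all N ≥ 1.

S(N) = (-2)^N(-N + 3) - 3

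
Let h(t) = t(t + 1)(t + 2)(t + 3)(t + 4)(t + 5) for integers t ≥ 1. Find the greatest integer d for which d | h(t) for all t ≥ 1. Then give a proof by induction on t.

Computing the first values: h(1) = 720 and h(2) = 5040; gcd(720, 5040) = 720, so d ≤ 720.
We prove 720 | t(t + 1)(t + 2)(t + 3)(t + 4)(t + 5) for all t ≥ 1 by induction on t.
For the base case t = 1: h(1) = 720 = 720·(1), so 720 | h(1).
Inductive step: assume the claim holds for t = i, i.e. 720 | h(i). Then
h(i+1) − h(i) = (i+1)·(i+2)·(i+3)·(i+4)·(i+5)·(i+6) − i·(i+1)·(i+2)·(i+3)·(i+4)·(i+5) = (i+1)·(i+2)·(i+3)·(i+4)·(i+5)·[(i+6) − i] = 6·(i+1)·(i+2)·(i+3)·(i+4)·(i+5). The product of 5 consecutive integers is divisible by (5)! = 120, so h(i+1) − h(i) is divisible by 6·120 = 720. By the inductive hypothesis 720 | h(i), hence 720 | h(i+1).
By induction, the statement is established for all t ≥ 1.
Therefore the largest such d is 720.

d = 720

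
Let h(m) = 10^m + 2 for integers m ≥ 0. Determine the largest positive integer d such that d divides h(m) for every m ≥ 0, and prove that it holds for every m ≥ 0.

d = 3

Computing the first values: h(0) = 3 and h(1) = 12; gcd(3, 12) = 3, so d ≤ 3.
We prove 3 | 10^m + 2 for all m ≥ 0 by induction on m.
Base step (m = 0): h(0) = 3 = 3·(1), so 3 | h(0).
Inductive step: assume the claim holds for m = j, i.e. 3 | h(j). Then
h(j+1) = 10^(j+1) + 2 = 10·(10^j + 2) - 18 = 10·h(j) - 18. The first term is divisible by 3 by the inductive hypothesis, and -18 is divisible by 3. Hence 3 | h(j+1).
Hence, by induction on m, the claim holds for every m ≥ 0.
Therefore the largest such d is 3.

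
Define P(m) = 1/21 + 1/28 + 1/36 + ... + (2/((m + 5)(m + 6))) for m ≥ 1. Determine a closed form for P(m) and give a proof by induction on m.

P(m) = m/(3(m + 6))

We claim P(m) = m/(3(m + 6)) for all m ≥ 1.
Base step (m = 1): P(1) = 1/21, and the closed form gives 1/21. They agree.
Inductive step: suppose the statement holds for some k ≥ 1, so P(k) = k/(3(k + 6)).
Then P(k+1) = P(k) + (2/((k + 6)(k + 7))) = (k/(3(k + 6))) + (2/((k + 6)(k + 7))).
Simplifying, P(k+1) = (k + 1)/(3(k + 7)) = (k+1)/(3((k+1) + 6)),
which is the closed form with m = k+1.
This completes the induction.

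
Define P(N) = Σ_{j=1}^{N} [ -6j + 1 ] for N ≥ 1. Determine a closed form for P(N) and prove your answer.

P(N) = -N(3N + 2)

We claim P(N) = -N(3N + 2) for all N ≥ 1.
For the base case N = 1: P(1) = -5, and the closed form gives -5. They agree.
Inductive step: suppose the statement holds for some j ≥ 1, so P(j) = j(-3j - 2).
Then P(j+1) = P(j) + (-6j - 5) = (j(-3j - 2)) + (-6j - 5).
Simplifying, P(j+1) = -(j + 1)(3j + 5) = -(j+1)(3(j+1) + 2),
which is the closed form with N = j+1.
Hence, by induction on N, the claim holds for every N ≥ 1.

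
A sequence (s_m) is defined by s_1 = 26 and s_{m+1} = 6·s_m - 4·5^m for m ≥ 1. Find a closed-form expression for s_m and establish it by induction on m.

s_m = 4·5^m + 6^m

Computing the first terms: s_1 = 26, s_2 = 136, s_3 = 716. This suggests s_m = 4·5^m + 6^m.
When m = 1: the formula gives 26 = 26 = s_1.
Inductive step: assume the claim holds for m = j, so s_j = 4·5^j + 6^j.
Then s_{j+1} = 6·s_j - 4·5^j = 6·(4·5^j + 6^j) - 4·5^j = 4·5^(j + 1) + 6^(j + 1),
which is the claimed formula at m = j+1.
By induction, the statement is established for all m ≥ 1.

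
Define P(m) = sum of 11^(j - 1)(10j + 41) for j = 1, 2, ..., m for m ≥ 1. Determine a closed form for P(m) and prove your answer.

P(m) = 11^m(m + 4) - 4

We claim P(m) = 11^m(m + 4) - 4 for all m ≥ 1.
Base case (m = 1): P(1) = 51, and the closed form gives 51. They agree.
Inductive step: suppose the statement holds for some j ≥ 1, so P(j) = 11^j(j + 4) - 4.
Then P(j+1) = P(j) + (11^j(10j + 51)) = (11^j(j + 4) - 4) + (11^j(10j + 51)).
Simplifying, P(j+1) = 11·11^j·j + 55·11^j - 4 = 11^(j+1)((j+1) + 4) - 4,
which is the closed form with m = j+1.
This completes the induction.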